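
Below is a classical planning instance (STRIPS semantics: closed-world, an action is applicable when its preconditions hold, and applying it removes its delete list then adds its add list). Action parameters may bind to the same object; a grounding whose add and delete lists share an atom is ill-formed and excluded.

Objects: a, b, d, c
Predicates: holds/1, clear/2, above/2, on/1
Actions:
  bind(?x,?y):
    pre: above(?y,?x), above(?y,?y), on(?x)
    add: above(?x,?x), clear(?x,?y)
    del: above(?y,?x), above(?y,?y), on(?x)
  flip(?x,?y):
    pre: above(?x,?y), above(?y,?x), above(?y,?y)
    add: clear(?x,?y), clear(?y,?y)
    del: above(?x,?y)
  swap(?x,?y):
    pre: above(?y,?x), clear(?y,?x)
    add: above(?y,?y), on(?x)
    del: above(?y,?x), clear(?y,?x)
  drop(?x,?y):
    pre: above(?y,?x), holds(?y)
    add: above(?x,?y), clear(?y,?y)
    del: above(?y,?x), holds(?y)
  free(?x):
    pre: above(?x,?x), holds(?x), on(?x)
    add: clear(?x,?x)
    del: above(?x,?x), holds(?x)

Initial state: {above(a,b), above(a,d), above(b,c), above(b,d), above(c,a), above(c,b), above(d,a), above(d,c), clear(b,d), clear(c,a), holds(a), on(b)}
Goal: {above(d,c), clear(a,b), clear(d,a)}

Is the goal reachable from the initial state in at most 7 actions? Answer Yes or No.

Yes

1. swap(a,c)  →  {above(a,b), above(a,d), above(b,c), above(b,d), above(c,b), above(c,c), above(d,a), above(d,c), clear(b,d), holds(a), on(a), on(b)}
2. bind(b,c)  →  {above(a,b), above(a,d), above(b,b), above(b,c), above(b,d), above(d,a), above(d,c), clear(b,c), clear(b,d), holds(a), on(a)}
3. drop(b,a)  →  {above(a,d), above(b,a), above(b,b), above(b,c), above(b,d), above(d,a), above(d,c), clear(a,a), clear(b,c), clear(b,d), on(a)}
4. bind(a,b)  →  {above(a,a), above(a,d), above(b,c), above(b,d), above(d,a), above(d,c), clear(a,a), clear(a,b), clear(b,c), clear(b,d)}
5. flip(d,a)  →  {above(a,a), above(a,d), above(b,c), above(b,d), above(d,c), clear(a,a), clear(a,b), clear(b,c), clear(b,d), clear(d,a)}
optimal plan length = 5; 5 ≤ 7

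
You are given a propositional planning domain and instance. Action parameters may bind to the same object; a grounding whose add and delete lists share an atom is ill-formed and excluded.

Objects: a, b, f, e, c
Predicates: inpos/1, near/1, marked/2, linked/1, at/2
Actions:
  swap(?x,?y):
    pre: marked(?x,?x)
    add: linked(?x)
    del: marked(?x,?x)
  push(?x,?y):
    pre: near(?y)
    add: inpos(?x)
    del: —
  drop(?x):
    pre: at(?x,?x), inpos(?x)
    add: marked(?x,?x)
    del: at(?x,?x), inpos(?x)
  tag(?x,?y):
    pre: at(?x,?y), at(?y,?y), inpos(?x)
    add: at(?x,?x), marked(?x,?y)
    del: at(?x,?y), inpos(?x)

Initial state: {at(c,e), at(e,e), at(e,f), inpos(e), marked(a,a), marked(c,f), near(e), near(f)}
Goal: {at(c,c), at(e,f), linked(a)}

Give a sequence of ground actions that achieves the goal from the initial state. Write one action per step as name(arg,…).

swap(a,a); push(c,f); tag(c,e)

1. swap(a,a)  →  {at(c,e), at(e,e), at(e,f), inpos(e), linked(a), marked(c,f), near(e), near(f)}
2. push(c,f)  →  {at(c,e), at(e,e), at(e,f), inpos(c), inpos(e), linked(a), marked(c,f), near(e), near(f)}
3. tag(c,e)  →  {at(c,c), at(e,e), at(e,f), inpos(e), linked(a), marked(c,e), marked(c,f), near(e), near(f)}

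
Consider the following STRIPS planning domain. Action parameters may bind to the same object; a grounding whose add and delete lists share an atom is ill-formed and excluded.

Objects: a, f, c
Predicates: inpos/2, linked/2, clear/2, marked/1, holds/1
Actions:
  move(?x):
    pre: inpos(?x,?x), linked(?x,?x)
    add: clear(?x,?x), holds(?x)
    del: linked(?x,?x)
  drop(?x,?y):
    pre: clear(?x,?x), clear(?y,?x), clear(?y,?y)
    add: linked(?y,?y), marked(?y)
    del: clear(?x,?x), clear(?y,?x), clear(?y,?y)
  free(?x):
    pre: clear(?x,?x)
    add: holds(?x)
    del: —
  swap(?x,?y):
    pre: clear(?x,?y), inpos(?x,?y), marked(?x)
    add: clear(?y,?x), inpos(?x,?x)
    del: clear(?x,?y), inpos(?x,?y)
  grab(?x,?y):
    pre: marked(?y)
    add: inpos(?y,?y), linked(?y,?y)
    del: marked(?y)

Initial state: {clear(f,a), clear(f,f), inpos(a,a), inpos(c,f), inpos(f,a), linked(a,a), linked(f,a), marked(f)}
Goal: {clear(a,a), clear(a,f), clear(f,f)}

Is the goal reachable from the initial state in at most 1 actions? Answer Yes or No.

1. move(a)  →  {clear(a,a), clear(f,a), clear(f,f), holds(a), inpos(a,a), inpos(c,f), inpos(f,a), linked(f,a), marked(f)}
2. swap(f,a)  →  {clear(a,a), clear(a,f), clear(f,f), holds(a), inpos(a,a), inpos(c,f), inpos(f,f), linked(f,a), marked(f)}
optimal plan length = 2; 2 > 1

No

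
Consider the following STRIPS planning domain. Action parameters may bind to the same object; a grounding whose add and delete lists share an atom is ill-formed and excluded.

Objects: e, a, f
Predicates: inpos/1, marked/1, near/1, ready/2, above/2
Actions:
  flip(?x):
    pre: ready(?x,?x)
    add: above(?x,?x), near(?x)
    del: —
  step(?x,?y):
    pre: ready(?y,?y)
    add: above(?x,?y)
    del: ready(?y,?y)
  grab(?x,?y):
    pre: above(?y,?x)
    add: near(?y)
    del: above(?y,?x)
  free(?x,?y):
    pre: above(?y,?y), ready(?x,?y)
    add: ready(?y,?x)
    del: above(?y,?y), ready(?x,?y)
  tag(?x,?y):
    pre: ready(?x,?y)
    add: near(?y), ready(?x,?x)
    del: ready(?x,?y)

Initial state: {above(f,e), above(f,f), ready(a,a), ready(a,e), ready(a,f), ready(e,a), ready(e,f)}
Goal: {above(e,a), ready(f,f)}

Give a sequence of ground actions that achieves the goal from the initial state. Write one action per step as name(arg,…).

step(e,a); free(e,f); tag(f,e)

1. step(e,a)  →  {above(e,a), above(f,e), above(f,f), ready(a,e), ready(a,f), ready(e,a), ready(e,f)}
2. free(e,f)  →  {above(e,a), above(f,e), ready(a,e), ready(a,f), ready(e,a), ready(f,e)}
3. tag(f,e)  →  {above(e,a), above(f,e), near(e), ready(a,e), ready(a,f), ready(e,a), ready(f,f)}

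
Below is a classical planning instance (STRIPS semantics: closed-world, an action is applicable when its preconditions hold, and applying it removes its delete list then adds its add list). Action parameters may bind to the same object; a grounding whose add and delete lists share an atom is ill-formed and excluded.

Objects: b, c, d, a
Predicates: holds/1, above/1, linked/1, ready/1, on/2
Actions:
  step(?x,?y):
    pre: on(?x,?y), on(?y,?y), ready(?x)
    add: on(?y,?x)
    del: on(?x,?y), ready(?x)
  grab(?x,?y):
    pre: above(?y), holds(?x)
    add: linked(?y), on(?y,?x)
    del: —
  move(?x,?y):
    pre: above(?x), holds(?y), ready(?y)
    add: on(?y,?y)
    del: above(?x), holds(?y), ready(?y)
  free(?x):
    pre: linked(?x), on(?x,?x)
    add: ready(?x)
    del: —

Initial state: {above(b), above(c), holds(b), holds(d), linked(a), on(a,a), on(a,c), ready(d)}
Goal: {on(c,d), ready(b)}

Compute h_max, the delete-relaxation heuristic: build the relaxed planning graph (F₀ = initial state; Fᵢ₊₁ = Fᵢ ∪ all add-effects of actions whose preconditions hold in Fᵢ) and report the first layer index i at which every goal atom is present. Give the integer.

2

F0 = init (8 atoms)
F1 = F0 ∪ {linked(b), linked(c), on(b,b), on(b,d), on(c,b), on(c,d), on(d,d), ready(a)}  (16 atoms)
F2 = F1 ∪ {ready(b)}  (17 atoms)
goal ⊆ F2  ⇒  h_max = 2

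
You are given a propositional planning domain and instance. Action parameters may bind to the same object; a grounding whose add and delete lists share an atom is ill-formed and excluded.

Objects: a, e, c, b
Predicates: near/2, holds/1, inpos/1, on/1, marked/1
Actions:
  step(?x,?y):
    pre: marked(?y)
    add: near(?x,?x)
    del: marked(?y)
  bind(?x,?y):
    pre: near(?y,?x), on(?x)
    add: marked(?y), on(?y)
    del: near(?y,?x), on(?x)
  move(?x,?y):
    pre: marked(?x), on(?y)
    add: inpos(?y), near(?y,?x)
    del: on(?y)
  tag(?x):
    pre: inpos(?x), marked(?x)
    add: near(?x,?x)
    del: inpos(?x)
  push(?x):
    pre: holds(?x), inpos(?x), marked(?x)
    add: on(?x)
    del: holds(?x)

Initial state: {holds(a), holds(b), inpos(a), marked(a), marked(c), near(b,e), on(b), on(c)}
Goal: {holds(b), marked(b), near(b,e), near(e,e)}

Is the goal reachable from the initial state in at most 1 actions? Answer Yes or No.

No

1. step(e,a)  →  {holds(a), holds(b), inpos(a), marked(c), near(b,e), near(e,e), on(b), on(c)}
2. move(c,b)  →  {holds(a), holds(b), inpos(a), inpos(b), marked(c), near(b,c), near(b,e), near(e,e), on(c)}
3. bind(c,b)  →  {holds(a), holds(b), inpos(a), inpos(b), marked(b), marked(c), near(b,e), near(e,e), on(b)}
optimal plan length = 3; 3 > 1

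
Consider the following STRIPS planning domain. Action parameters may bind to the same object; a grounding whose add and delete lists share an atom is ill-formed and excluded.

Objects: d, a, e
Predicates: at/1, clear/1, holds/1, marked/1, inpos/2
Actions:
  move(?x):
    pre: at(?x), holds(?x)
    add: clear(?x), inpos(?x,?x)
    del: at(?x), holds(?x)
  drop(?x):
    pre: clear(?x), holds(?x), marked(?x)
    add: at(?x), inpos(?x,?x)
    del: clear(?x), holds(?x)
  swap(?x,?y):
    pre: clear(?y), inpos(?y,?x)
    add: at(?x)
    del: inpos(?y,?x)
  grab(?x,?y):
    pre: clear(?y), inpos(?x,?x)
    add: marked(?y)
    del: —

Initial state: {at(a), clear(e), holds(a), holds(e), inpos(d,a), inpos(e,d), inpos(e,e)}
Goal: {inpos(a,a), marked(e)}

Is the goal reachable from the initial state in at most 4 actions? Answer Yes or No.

Yes

1. move(a)  →  {clear(a), clear(e), holds(e), inpos(a,a), inpos(d,a), inpos(e,d), inpos(e,e)}
2. grab(a,e)  →  {clear(a), clear(e), holds(e), inpos(a,a), inpos(d,a), inpos(e,d), inpos(e,e), marked(e)}
optimal plan length = 2; 2 ≤ 4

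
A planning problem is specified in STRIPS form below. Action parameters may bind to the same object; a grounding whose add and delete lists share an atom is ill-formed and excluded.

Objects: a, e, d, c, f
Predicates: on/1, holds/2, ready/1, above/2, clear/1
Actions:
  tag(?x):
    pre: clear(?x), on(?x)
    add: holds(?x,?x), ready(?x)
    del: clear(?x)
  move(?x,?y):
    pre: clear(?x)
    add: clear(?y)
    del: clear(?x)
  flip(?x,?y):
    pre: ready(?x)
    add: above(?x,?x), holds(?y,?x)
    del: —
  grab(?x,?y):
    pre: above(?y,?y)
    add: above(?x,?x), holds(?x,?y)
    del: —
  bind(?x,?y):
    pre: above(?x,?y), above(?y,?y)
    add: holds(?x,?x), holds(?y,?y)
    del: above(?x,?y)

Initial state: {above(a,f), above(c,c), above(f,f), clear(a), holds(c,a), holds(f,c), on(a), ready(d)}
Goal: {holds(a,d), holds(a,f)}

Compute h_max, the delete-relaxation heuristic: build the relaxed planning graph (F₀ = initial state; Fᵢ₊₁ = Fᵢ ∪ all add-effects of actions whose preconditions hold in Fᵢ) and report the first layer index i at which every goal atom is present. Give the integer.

1

F0 = init (8 atoms)
F1 = F0 ∪ {above(a,a), above(d,d), above(e,e), clear(c), clear(d), clear(e), clear(f), holds(a,a), holds(a,c), holds(a,d), holds(a,f), holds(c,c), holds(c,d), holds(c,f), holds(d,c), holds(d,d), holds(d,f), holds(e,c), holds(e,d), holds(e,f), holds(f,d), holds(f,f), ready(a)}  (31 atoms)
goal ⊆ F1  ⇒  h_max = 1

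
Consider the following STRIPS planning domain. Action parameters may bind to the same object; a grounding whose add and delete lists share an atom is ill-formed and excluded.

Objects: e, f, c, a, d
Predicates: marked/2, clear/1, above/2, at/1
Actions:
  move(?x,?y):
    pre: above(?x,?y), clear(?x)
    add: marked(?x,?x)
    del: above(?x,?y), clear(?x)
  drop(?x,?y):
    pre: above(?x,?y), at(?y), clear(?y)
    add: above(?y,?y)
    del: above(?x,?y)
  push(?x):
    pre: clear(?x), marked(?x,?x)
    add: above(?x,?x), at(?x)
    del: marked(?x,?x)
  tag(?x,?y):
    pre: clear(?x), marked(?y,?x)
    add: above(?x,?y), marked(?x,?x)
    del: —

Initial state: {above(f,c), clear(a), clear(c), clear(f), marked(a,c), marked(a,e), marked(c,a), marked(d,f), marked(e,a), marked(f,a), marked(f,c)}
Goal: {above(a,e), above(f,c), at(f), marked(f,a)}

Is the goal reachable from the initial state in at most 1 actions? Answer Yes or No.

No

1. tag(f,d)  →  {above(f,c), above(f,d), clear(a), clear(c), clear(f), marked(a,c), marked(a,e), marked(c,a), marked(d,f), marked(e,a), marked(f,a), marked(f,c), marked(f,f)}
2. push(f)  →  {above(f,c), above(f,d), above(f,f), at(f), clear(a), clear(c), clear(f), marked(a,c), marked(a,e), marked(c,a), marked(d,f), marked(e,a), marked(f,a), marked(f,c)}
3. tag(a,e)  →  {above(a,e), above(f,c), above(f,d), above(f,f), at(f), clear(a), clear(c), clear(f), marked(a,a), marked(a,c), marked(a,e), marked(c,a), marked(d,f), marked(e,a), marked(f,a), marked(f,c)}
optimal plan length = 3; 3 > 1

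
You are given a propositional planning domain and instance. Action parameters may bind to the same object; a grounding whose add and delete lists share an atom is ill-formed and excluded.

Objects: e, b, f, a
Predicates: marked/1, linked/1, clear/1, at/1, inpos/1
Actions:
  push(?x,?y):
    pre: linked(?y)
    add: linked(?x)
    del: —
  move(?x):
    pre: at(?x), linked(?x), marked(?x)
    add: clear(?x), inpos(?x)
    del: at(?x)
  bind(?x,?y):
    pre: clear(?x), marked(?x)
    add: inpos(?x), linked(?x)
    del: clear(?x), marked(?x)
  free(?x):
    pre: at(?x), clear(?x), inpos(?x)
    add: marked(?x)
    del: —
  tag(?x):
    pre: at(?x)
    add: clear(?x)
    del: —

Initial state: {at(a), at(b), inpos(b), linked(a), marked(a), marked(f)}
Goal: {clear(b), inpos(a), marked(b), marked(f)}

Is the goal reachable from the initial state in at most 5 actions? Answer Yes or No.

Yes

1. move(a)  →  {at(b), clear(a), inpos(a), inpos(b), linked(a), marked(a), marked(f)}
2. tag(b)  →  {at(b), clear(a), clear(b), inpos(a), inpos(b), linked(a), marked(a), marked(f)}
3. free(b)  →  {at(b), clear(a), clear(b), inpos(a), inpos(b), linked(a), marked(a), marked(b), marked(f)}
optimal plan length = 3; 3 ≤ 5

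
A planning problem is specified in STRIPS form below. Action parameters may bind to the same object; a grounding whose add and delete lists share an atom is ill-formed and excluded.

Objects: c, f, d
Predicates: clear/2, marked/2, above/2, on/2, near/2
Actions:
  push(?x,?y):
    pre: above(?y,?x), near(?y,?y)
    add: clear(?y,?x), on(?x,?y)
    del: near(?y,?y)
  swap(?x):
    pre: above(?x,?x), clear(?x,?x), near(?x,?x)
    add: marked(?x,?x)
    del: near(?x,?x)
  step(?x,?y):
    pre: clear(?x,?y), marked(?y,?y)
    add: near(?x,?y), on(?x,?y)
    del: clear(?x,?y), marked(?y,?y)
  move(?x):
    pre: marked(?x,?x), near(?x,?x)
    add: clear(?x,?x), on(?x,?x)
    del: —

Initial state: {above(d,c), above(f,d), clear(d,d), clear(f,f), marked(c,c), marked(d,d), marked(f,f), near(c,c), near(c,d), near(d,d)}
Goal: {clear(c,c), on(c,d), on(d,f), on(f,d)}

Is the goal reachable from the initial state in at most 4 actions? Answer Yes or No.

No

1. push(c,d)  →  {above(d,c), above(f,d), clear(d,c), clear(d,d), clear(f,f), marked(c,c), marked(d,d), marked(f,f), near(c,c), near(c,d), on(c,d)}
2. step(f,f)  →  {above(d,c), above(f,d), clear(d,c), clear(d,d), marked(c,c), marked(d,d), near(c,c), near(c,d), near(f,f), on(c,d), on(f,f)}
3. push(d,f)  →  {above(d,c), above(f,d), clear(d,c), clear(d,d), clear(f,d), marked(c,c), marked(d,d), near(c,c), near(c,d), on(c,d), on(d,f), on(f,f)}
4. step(f,d)  →  {above(d,c), above(f,d), clear(d,c), clear(d,d), marked(c,c), near(c,c), near(c,d), near(f,d), on(c,d), on(d,f), on(f,d), on(f,f)}
5. move(c)  →  {above(d,c), above(f,d), clear(c,c), clear(d,c), clear(d,d), marked(c,c), near(c,c), near(c,d), near(f,d), on(c,c), on(c,d), on(d,f), on(f,d), on(f,f)}
optimal plan length = 5; 5 > 4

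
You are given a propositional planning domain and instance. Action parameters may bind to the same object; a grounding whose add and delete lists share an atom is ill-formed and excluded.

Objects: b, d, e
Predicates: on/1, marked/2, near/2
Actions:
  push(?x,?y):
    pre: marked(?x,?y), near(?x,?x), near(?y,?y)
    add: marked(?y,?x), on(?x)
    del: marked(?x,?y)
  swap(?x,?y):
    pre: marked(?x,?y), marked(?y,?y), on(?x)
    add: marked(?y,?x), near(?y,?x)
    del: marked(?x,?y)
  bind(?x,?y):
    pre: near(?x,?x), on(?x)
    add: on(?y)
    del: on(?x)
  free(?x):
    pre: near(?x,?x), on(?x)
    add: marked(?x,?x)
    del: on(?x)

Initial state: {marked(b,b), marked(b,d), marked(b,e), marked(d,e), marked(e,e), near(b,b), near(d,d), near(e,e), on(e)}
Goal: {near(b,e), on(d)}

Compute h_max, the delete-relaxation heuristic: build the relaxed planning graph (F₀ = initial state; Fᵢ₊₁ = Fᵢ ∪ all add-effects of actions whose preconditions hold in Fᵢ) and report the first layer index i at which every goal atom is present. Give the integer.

F0 = init (9 atoms)
F1 = F0 ∪ {marked(d,b), marked(e,b), marked(e,d), on(b), on(d)}  (14 atoms)
F2 = F1 ∪ {marked(d,d), near(b,d), near(b,e), near(e,b), near(e,d)}  (19 atoms)
goal ⊆ F2  ⇒  h_max = 2

2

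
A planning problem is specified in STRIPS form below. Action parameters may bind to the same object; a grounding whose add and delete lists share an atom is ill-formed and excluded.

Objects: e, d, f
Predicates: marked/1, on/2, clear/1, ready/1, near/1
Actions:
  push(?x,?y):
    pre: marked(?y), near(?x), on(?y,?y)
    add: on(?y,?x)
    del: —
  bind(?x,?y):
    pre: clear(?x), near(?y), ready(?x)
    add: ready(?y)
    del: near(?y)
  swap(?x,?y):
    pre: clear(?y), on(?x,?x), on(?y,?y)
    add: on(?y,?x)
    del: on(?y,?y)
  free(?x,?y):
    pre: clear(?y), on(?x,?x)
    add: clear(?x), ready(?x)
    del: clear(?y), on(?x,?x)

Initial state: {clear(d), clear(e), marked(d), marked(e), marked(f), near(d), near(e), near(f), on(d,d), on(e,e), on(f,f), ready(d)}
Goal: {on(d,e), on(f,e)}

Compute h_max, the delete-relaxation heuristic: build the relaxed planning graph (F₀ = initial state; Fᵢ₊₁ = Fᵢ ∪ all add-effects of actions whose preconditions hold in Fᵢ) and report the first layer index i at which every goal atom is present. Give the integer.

1

F0 = init (12 atoms)
F1 = F0 ∪ {clear(f), on(d,e), on(d,f), on(e,d), on(e,f), on(f,d), on(f,e), ready(e), ready(f)}  (21 atoms)
goal ⊆ F1  ⇒  h_max = 1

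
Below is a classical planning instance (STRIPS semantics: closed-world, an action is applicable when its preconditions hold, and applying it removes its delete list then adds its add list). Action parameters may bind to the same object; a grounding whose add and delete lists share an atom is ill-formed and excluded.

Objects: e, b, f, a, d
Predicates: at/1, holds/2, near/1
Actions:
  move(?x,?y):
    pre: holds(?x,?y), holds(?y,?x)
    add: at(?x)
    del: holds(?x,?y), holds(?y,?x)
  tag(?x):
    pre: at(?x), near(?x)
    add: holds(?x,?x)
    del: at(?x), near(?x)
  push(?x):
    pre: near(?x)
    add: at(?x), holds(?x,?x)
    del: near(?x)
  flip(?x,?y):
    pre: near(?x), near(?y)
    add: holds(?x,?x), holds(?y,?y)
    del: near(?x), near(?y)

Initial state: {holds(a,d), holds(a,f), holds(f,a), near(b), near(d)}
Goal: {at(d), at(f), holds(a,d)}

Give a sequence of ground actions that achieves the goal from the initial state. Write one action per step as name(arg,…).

move(f,a); push(d)

1. move(f,a)  →  {at(f), holds(a,d), near(b), near(d)}
2. push(d)  →  {at(d), at(f), holds(a,d), holds(d,d), near(b)}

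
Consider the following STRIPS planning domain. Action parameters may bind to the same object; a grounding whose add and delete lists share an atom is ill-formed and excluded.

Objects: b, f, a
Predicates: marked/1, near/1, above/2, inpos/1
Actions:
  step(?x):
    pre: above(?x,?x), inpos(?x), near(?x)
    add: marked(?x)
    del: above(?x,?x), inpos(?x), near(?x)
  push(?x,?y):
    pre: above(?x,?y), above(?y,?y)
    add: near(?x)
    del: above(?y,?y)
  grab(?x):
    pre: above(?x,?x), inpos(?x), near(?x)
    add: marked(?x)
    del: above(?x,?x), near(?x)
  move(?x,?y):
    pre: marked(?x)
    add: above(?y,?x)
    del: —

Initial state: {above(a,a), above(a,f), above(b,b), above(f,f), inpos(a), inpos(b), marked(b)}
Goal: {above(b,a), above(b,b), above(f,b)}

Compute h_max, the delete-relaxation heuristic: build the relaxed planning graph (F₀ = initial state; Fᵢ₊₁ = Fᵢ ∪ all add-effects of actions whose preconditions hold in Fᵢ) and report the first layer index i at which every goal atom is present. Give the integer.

3

F0 = init (7 atoms)
F1 = F0 ∪ {above(a,b), above(f,b), near(a), near(b), near(f)}  (12 atoms)
F2 = F1 ∪ {marked(a)}  (13 atoms)
F3 = F2 ∪ {above(b,a), above(f,a)}  (15 atoms)
goal ⊆ F3  ⇒  h_max = 3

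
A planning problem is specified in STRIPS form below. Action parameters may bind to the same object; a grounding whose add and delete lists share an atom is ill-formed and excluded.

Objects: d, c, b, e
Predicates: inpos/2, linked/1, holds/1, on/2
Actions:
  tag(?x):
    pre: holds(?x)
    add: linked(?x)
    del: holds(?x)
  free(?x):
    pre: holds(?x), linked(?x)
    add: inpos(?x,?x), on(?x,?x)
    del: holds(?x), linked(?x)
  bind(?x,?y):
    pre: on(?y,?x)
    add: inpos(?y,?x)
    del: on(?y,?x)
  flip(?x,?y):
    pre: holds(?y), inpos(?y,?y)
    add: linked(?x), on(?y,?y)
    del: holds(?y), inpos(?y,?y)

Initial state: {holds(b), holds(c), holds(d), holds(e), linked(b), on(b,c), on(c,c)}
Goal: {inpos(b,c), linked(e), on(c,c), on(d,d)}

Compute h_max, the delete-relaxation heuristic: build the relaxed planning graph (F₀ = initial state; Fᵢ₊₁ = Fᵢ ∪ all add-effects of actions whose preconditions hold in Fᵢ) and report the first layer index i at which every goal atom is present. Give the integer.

F0 = init (7 atoms)
F1 = F0 ∪ {inpos(b,b), inpos(b,c), inpos(c,c), linked(c), linked(d), linked(e), on(b,b)}  (14 atoms)
F2 = F1 ∪ {inpos(d,d), inpos(e,e), on(d,d), on(e,e)}  (18 atoms)
goal ⊆ F2  ⇒  h_max = 2

2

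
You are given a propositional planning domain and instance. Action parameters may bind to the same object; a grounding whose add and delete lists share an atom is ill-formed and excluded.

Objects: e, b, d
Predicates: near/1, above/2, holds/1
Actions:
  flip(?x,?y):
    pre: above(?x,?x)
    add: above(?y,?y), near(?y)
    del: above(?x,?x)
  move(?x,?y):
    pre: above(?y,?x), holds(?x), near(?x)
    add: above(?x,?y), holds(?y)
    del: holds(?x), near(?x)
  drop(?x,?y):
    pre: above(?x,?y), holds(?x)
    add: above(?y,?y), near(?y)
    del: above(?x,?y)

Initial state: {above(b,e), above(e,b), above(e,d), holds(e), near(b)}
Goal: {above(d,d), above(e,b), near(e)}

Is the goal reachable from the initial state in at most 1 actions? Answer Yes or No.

No

1. drop(e,d)  →  {above(b,e), above(d,d), above(e,b), holds(e), near(b), near(d)}
2. flip(d,e)  →  {above(b,e), above(e,b), above(e,e), holds(e), near(b), near(d), near(e)}
3. flip(e,d)  →  {above(b,e), above(d,d), above(e,b), holds(e), near(b), near(d), near(e)}
optimal plan length = 3; 3 > 1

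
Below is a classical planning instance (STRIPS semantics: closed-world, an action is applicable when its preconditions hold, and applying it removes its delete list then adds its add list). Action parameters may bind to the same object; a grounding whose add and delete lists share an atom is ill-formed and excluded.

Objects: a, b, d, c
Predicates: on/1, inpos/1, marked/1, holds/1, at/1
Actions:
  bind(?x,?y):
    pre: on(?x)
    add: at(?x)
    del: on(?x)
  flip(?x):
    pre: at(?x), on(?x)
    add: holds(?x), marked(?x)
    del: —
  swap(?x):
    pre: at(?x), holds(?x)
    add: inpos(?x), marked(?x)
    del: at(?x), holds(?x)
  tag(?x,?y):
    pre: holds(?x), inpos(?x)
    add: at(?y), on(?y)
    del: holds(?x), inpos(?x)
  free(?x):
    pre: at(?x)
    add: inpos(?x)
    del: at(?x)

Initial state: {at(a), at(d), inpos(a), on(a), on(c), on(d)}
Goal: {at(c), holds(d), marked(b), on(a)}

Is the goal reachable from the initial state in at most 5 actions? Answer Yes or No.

Yes

1. bind(c,a)  →  {at(a), at(c), at(d), inpos(a), on(a), on(d)}
2. flip(a)  →  {at(a), at(c), at(d), holds(a), inpos(a), marked(a), on(a), on(d)}
3. flip(d)  →  {at(a), at(c), at(d), holds(a), holds(d), inpos(a), marked(a), marked(d), on(a), on(d)}
4. tag(a,b)  →  {at(a), at(b), at(c), at(d), holds(d), marked(a), marked(d), on(a), on(b), on(d)}
5. flip(b)  →  {at(a), at(b), at(c), at(d), holds(b), holds(d), marked(a), marked(b), marked(d), on(a), on(b), on(d)}
optimal plan length = 5; 5 ≤ 5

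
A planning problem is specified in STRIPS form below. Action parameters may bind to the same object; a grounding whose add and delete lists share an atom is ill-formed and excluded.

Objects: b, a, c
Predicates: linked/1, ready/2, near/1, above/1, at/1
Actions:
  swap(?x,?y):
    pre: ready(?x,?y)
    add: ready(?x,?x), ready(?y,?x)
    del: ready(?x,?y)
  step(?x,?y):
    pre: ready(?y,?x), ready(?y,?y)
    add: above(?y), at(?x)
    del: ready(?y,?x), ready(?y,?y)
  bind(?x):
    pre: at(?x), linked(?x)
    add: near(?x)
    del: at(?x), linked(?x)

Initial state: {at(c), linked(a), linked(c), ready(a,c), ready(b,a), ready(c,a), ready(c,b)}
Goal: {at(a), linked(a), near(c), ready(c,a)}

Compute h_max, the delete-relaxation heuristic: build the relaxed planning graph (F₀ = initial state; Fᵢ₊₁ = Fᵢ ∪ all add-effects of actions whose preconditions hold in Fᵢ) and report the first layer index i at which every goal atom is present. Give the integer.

2

F0 = init (7 atoms)
F1 = F0 ∪ {near(c), ready(a,a), ready(a,b), ready(b,b), ready(b,c), ready(c,c)}  (13 atoms)
F2 = F1 ∪ {above(a), above(b), above(c), at(a), at(b)}  (18 atoms)
goal ⊆ F2  ⇒  h_max = 2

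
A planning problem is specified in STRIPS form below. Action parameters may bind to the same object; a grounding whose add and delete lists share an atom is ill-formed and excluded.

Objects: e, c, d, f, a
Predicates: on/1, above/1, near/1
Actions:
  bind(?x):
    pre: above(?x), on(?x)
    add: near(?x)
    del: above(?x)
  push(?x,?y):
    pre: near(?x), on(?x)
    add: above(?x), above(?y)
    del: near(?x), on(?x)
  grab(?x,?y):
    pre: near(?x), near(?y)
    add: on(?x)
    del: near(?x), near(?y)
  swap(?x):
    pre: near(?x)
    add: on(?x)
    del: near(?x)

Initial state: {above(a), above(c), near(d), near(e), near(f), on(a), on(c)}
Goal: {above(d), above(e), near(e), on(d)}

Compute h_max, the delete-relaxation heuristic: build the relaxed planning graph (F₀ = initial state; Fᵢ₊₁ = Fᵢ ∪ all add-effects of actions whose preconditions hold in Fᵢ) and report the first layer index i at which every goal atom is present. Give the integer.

2

F0 = init (7 atoms)
F1 = F0 ∪ {near(a), near(c), on(d), on(e), on(f)}  (12 atoms)
F2 = F1 ∪ {above(d), above(e), above(f)}  (15 atoms)
goal ⊆ F2  ⇒  h_max = 2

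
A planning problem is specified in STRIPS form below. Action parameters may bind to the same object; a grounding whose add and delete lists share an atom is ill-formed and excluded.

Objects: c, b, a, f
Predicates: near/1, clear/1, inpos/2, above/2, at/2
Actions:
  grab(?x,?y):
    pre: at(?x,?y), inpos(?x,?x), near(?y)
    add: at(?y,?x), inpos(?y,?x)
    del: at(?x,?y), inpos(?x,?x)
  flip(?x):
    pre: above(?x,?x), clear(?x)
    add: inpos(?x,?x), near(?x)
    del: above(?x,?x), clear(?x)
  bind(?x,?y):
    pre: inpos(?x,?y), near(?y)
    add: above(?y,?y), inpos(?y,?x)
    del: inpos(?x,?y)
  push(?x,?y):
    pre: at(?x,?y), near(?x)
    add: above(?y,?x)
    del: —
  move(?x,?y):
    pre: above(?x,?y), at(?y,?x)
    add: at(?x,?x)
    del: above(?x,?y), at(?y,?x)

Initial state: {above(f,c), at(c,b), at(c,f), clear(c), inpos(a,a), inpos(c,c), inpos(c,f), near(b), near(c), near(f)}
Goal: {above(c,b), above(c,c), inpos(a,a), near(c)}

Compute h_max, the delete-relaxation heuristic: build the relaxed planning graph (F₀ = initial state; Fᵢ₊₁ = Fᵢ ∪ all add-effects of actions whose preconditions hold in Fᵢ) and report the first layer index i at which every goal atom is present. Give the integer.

2

F0 = init (10 atoms)
F1 = F0 ∪ {above(b,c), above(f,f), at(b,c), at(f,c), at(f,f), inpos(b,c), inpos(f,c)}  (17 atoms)
F2 = F1 ∪ {above(c,b), above(c,c), above(c,f), at(b,b), inpos(c,b)}  (22 atoms)
goal ⊆ F2  ⇒  h_max = 2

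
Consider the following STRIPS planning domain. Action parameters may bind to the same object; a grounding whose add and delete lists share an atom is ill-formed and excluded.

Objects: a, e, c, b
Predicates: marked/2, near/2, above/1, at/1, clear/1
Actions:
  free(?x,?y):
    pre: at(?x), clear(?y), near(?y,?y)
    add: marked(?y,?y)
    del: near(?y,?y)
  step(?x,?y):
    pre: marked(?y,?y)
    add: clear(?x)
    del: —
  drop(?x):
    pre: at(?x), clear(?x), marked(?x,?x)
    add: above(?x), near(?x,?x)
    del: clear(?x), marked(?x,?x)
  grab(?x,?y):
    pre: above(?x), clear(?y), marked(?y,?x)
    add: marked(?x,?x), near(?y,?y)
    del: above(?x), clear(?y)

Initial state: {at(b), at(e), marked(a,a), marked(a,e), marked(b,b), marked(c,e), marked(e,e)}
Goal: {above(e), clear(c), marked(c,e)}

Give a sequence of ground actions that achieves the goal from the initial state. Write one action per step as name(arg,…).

1. step(e,a)  →  {at(b), at(e), clear(e), marked(a,a), marked(a,e), marked(b,b), marked(c,e), marked(e,e)}
2. step(c,a)  →  {at(b), at(e), clear(c), clear(e), marked(a,a), marked(a,e), marked(b,b), marked(c,e), marked(e,e)}
3. drop(e)  →  {above(e), at(b), at(e), clear(c), marked(a,a), marked(a,e), marked(b,b), marked(c,e), near(e,e)}

step(e,a); step(c,a); drop(e)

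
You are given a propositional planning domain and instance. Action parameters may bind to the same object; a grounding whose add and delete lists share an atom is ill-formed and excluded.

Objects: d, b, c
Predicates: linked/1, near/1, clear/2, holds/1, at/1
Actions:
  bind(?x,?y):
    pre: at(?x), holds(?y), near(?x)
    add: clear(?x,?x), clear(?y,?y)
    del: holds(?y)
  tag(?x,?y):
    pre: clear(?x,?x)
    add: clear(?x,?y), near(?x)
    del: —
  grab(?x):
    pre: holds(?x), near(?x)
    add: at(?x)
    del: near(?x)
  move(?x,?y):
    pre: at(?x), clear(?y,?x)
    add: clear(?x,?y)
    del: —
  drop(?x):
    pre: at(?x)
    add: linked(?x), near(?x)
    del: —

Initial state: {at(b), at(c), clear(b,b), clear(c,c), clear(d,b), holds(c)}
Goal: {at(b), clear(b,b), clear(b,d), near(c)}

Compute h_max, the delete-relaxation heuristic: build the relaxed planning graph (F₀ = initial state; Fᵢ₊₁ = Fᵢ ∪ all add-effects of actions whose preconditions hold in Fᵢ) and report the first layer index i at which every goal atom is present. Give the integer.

1

F0 = init (6 atoms)
F1 = F0 ∪ {clear(b,c), clear(b,d), clear(c,b), clear(c,d), linked(b), linked(c), near(b), near(c)}  (14 atoms)
goal ⊆ F1  ⇒  h_max = 1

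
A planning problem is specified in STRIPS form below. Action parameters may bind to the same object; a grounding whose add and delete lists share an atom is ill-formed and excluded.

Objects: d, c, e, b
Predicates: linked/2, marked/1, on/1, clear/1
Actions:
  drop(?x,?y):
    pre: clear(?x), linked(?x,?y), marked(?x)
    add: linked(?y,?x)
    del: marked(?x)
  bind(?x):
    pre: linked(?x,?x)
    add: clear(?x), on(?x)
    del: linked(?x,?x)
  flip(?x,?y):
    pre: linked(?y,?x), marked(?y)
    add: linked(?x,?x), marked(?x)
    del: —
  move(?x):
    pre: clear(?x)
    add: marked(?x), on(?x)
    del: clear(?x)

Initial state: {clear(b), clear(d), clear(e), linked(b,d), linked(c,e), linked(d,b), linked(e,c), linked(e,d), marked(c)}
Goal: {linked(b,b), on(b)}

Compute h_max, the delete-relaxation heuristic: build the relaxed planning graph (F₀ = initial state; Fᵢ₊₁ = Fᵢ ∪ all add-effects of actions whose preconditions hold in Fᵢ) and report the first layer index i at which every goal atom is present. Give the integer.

2

F0 = init (9 atoms)
F1 = F0 ∪ {linked(e,e), marked(b), marked(d), marked(e), on(b), on(d), on(e)}  (16 atoms)
F2 = F1 ∪ {linked(b,b), linked(c,c), linked(d,d), linked(d,e)}  (20 atoms)
goal ⊆ F2  ⇒  h_max = 2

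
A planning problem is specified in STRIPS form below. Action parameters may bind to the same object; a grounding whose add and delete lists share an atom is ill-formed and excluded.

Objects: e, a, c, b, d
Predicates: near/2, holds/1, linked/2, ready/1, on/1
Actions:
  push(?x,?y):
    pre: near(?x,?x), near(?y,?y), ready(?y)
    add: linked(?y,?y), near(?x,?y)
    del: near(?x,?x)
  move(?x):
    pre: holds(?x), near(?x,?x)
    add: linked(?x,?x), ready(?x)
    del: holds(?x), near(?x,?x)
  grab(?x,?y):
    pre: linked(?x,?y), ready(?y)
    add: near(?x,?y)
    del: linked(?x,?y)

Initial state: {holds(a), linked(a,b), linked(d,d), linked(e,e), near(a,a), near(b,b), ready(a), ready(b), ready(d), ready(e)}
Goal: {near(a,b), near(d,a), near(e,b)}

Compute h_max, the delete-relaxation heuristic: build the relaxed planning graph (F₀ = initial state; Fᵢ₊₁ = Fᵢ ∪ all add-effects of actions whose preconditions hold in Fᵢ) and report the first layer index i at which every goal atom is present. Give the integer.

F0 = init (10 atoms)
F1 = F0 ∪ {linked(a,a), linked(b,b), near(a,b), near(b,a), near(d,d), near(e,e)}  (16 atoms)
F2 = F1 ∪ {near(a,d), near(a,e), near(b,d), near(b,e), near(d,a), near(d,b), near(d,e), near(e,a), near(e,b), near(e,d)}  (26 atoms)
goal ⊆ F2  ⇒  h_max = 2

2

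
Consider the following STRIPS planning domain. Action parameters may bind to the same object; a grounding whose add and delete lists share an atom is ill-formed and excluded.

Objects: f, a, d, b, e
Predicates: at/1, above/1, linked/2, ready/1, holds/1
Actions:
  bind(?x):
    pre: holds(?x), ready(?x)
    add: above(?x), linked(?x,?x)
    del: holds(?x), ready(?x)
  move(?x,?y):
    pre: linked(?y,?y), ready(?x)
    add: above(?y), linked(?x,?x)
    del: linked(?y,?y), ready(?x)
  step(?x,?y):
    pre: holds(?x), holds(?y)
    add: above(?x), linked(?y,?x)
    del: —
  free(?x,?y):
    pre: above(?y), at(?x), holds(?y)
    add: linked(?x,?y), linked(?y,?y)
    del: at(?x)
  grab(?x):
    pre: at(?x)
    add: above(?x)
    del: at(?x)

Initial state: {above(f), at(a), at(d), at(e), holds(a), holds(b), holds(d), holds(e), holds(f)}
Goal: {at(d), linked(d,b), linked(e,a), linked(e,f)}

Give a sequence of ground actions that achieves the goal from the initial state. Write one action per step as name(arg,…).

step(f,e); step(a,e); step(b,d)

1. step(f,e)  →  {above(f), at(a), at(d), at(e), holds(a), holds(b), holds(d), holds(e), holds(f), linked(e,f)}
2. step(a,e)  →  {above(a), above(f), at(a), at(d), at(e), holds(a), holds(b), holds(d), holds(e), holds(f), linked(e,a), linked(e,f)}
3. step(b,d)  →  {above(a), above(b), above(f), at(a), at(d), at(e), holds(a), holds(b), holds(d), holds(e), holds(f), linked(d,b), linked(e,a), linked(e,f)}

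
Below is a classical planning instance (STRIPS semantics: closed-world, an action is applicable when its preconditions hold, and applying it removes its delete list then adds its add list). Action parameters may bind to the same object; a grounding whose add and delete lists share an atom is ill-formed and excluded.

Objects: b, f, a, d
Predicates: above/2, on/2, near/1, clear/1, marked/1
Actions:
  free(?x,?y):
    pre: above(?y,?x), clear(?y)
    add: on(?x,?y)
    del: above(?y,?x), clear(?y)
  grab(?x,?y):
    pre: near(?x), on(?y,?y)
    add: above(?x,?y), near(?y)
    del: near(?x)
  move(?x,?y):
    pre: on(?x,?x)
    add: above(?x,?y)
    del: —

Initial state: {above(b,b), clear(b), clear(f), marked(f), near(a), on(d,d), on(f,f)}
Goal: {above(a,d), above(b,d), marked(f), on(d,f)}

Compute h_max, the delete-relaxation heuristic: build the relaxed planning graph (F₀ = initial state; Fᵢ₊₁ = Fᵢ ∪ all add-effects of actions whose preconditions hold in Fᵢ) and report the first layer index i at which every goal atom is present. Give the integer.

2

F0 = init (7 atoms)
F1 = F0 ∪ {above(a,d), above(a,f), above(d,a), above(d,b), above(d,d), above(d,f), above(f,a), above(f,b), above(f,d), above(f,f), near(d), near(f), on(b,b)}  (20 atoms)
F2 = F1 ∪ {above(a,b), above(b,a), above(b,d), above(b,f), near(b), on(a,f), on(b,f), on(d,f)}  (28 atoms)
goal ⊆ F2  ⇒  h_max = 2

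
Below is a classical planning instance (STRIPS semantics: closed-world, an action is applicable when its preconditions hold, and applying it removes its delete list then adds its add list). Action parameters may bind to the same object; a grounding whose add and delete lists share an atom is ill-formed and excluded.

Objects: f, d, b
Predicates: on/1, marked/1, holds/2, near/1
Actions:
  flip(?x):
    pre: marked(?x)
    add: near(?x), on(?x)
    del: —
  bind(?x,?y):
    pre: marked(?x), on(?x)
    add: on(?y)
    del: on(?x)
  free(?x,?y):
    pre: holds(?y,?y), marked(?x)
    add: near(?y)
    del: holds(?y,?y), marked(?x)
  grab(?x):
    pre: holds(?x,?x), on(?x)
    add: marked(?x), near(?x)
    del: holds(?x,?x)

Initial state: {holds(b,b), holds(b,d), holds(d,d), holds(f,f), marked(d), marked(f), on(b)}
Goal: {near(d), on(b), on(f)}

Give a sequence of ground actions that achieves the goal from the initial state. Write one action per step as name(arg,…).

1. flip(f)  →  {holds(b,b), holds(b,d), holds(d,d), holds(f,f), marked(d), marked(f), near(f), on(b), on(f)}
2. flip(d)  →  {holds(b,b), holds(b,d), holds(d,d), holds(f,f), marked(d), marked(f), near(d), near(f), on(b), on(d), on(f)}

flip(f); flip(d)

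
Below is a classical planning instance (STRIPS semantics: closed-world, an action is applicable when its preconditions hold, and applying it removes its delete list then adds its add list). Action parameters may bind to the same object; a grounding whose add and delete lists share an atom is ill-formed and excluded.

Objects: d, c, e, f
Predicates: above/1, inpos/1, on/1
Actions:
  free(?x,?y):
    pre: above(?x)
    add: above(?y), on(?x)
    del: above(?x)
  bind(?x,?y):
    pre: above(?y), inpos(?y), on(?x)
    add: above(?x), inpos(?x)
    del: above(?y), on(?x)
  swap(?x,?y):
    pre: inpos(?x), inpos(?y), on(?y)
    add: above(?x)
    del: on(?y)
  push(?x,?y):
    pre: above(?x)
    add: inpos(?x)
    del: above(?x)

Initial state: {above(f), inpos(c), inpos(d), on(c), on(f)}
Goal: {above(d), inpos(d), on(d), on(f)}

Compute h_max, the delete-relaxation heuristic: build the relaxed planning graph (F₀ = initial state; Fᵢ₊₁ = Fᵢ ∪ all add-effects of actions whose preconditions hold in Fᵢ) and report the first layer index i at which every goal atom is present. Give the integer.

F0 = init (5 atoms)
F1 = F0 ∪ {above(c), above(d), above(e), inpos(f)}  (9 atoms)
F2 = F1 ∪ {inpos(e), on(d), on(e)}  (12 atoms)
goal ⊆ F2  ⇒  h_max = 2

2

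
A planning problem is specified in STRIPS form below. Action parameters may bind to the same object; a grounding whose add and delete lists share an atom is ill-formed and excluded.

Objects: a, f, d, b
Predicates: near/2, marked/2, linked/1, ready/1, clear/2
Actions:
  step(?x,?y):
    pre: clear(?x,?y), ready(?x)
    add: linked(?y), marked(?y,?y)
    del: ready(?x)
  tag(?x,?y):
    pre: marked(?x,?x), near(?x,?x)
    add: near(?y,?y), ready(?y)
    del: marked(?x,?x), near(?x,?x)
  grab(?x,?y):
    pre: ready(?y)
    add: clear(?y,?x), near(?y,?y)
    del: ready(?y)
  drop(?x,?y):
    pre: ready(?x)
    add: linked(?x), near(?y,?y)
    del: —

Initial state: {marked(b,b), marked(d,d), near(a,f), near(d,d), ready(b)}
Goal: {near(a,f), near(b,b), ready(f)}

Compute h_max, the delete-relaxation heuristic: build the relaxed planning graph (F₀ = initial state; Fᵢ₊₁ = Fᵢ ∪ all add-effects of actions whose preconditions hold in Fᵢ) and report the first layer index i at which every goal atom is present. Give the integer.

1

F0 = init (5 atoms)
F1 = F0 ∪ {clear(b,a), clear(b,b), clear(b,d), clear(b,f), linked(b), near(a,a), near(b,b), near(f,f), ready(a), ready(f)}  (15 atoms)
goal ⊆ F1  ⇒  h_max = 1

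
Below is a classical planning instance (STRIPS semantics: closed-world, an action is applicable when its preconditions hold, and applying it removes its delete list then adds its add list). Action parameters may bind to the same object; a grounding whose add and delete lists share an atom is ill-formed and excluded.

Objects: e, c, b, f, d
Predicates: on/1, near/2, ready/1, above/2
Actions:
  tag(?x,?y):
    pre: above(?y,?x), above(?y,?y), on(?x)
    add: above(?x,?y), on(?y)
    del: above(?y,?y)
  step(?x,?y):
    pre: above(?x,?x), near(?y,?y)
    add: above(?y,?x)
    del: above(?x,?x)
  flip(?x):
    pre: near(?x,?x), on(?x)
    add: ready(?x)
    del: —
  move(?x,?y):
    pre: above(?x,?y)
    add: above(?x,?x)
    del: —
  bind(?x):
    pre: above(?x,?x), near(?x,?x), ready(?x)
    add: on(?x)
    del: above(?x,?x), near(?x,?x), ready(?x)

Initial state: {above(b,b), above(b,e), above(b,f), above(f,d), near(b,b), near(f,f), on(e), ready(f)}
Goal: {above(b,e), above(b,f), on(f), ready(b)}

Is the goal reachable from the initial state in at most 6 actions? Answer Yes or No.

1. tag(e,b)  →  {above(b,e), above(b,f), above(e,b), above(f,d), near(b,b), near(f,f), on(b), on(e), ready(f)}
2. flip(b)  →  {above(b,e), above(b,f), above(e,b), above(f,d), near(b,b), near(f,f), on(b), on(e), ready(b), ready(f)}
3. move(f,d)  →  {above(b,e), above(b,f), above(e,b), above(f,d), above(f,f), near(b,b), near(f,f), on(b), on(e), ready(b), ready(f)}
4. bind(f)  →  {above(b,e), above(b,f), above(e,b), above(f,d), near(b,b), on(b), on(e), on(f), ready(b)}
optimal plan length = 4; 4 ≤ 6

Yes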